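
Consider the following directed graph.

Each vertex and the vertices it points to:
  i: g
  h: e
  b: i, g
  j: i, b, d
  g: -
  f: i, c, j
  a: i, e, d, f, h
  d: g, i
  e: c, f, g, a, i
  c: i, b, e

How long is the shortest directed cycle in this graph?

2

For each vertex v, BFS finds the shortest path from v back to v.
The shortest such closed walk is e → c → e, length 2.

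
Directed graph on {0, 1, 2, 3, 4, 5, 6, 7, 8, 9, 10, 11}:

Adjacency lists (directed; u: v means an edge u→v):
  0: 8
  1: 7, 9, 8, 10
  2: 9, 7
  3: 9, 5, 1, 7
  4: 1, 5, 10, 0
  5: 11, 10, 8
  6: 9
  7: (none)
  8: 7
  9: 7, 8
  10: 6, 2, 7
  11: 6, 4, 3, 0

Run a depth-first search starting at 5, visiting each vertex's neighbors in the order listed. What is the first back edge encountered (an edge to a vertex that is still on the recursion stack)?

4→5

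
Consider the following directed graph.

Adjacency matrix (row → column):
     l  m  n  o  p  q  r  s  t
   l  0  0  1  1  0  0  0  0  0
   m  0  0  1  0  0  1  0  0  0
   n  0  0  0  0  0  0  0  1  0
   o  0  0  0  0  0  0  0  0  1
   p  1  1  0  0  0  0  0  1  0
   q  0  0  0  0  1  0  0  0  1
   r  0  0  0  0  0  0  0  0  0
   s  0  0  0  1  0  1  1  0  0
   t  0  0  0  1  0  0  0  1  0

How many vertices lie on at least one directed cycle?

A vertex is on a directed cycle iff it belongs to a strongly connected component of size ≥ 2 (or has a self-loop).
The vertices on cycles are {l, m, n, o, p, q, s, t} — 8 in total.

8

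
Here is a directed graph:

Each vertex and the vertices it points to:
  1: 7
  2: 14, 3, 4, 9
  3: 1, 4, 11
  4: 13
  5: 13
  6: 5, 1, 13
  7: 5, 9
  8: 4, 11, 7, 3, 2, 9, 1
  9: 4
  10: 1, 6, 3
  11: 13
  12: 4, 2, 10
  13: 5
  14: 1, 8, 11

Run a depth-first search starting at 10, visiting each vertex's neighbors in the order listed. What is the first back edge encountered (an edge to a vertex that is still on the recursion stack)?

13→5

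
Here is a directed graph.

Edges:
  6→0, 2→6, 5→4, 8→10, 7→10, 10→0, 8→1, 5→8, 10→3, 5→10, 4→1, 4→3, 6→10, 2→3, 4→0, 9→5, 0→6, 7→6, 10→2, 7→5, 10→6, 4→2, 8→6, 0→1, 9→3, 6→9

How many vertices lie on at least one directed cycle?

8

A vertex is on a directed cycle iff it belongs to a strongly connected component of size ≥ 2 (or has a self-loop).
The vertices on cycles are {0, 2, 4, 5, 6, 8, 9, 10} — 8 in total.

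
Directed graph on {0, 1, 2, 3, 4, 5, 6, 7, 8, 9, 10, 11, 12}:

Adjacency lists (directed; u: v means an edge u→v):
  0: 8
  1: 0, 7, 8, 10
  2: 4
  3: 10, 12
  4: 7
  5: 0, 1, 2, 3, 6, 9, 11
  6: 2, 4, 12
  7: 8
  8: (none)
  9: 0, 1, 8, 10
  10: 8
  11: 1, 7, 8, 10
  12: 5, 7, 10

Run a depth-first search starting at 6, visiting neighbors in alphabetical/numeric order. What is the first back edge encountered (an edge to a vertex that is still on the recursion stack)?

DFS from 6 (visiting neighbors in alphabetical/numeric order); mark gray on enter, black on exit:
6 gray
  2 gray
    4 gray
      7 gray
        8 gray
        8 black
      7 black
    4 black
  2 black
  6→4: 4 black — skip
  12 gray
    5 gray
      0 gray
        0→8: 8 black — skip
      0 black
      1 gray
        1→0: 0 black — skip
        1→7: 7 black — skip
        1→8: 8 black — skip
        10 gray
          10→8: 8 black — skip
        10 black
      1 black
      5→2: 2 black — skip
      3 gray
        3→10: 10 black — skip
        3→12: 12 is gray → back edge
First back edge: 3 → 12.

3->12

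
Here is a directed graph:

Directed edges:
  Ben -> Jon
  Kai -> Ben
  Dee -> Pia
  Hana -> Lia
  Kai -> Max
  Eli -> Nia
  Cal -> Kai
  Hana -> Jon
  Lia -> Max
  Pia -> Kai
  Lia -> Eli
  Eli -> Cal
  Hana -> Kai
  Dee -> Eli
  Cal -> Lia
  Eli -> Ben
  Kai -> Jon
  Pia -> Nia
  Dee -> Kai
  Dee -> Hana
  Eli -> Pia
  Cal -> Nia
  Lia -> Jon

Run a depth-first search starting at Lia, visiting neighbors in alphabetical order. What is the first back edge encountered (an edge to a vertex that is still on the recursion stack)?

DFS from Lia (visiting neighbors in alphabetical order); mark gray on enter, black on exit:
Lia gray
  Eli gray
    Ben gray
      Jon gray
      Jon black
    Ben black
    Cal gray
      Kai gray
        Kai→Ben: Ben black — skip
        Kai→Jon: Jon black — skip
        Max gray
        Max black
      Kai black
      Cal→Lia: Lia is gray → back edge
First back edge: Cal → Lia.

Cal→Lia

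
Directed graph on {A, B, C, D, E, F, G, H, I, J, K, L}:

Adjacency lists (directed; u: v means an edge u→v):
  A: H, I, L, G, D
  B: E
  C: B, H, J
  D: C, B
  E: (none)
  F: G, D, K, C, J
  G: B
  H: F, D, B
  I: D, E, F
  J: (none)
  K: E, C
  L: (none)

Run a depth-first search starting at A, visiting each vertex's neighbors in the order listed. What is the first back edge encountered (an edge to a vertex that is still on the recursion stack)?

C->H

DFS from A (visiting each vertex's neighbors in the order listed); mark gray on enter, black on exit:
A gray
  H gray
    F gray
      G gray
        B gray
          E gray
          E black
        B black
      G black
      D gray
        C gray
          C→B: B black — skip
          C→H: H is gray → back edge
First back edge: C → H.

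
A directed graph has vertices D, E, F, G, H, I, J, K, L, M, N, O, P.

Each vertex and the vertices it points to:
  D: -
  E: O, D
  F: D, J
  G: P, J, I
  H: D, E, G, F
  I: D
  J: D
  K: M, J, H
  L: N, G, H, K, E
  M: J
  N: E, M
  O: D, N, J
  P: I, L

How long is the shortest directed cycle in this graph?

3

For each vertex v, BFS finds the shortest path from v back to v.
The shortest such closed walk is L → G → P → L, length 3.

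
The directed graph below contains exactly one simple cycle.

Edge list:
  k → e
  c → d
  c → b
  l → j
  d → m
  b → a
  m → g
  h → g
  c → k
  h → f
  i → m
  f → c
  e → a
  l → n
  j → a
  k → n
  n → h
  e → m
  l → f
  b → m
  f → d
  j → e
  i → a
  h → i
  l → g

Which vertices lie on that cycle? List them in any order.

c, f, h, k, n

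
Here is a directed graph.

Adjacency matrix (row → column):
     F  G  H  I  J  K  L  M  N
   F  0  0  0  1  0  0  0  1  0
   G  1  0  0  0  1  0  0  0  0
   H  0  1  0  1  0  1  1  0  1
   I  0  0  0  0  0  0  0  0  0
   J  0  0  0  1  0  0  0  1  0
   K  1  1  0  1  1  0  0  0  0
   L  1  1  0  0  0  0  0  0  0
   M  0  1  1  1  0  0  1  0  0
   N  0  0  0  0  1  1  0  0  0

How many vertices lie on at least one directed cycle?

8

A vertex is on a directed cycle iff it belongs to a strongly connected component of size ≥ 2 (or has a self-loop).
The vertices on cycles are {F, G, H, J, K, L, M, N} — 8 in total.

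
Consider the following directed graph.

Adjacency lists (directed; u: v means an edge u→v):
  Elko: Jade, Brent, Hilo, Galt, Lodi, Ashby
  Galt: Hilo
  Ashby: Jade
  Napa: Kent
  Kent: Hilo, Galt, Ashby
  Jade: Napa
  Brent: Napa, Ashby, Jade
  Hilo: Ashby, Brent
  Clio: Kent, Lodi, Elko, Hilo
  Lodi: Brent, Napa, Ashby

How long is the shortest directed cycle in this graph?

4

For each vertex v, BFS finds the shortest path from v back to v.
The shortest such closed walk is Kent → Ashby → Jade → Napa → Kent, length 4.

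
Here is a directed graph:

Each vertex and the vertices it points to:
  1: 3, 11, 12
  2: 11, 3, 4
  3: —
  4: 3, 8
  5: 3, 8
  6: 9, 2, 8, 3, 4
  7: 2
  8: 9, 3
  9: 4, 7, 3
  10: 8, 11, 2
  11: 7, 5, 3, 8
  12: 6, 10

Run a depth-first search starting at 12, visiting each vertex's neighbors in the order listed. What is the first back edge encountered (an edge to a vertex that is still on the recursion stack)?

8→9

DFS from 12 (visiting each vertex's neighbors in the order listed); mark gray on enter, black on exit:
12 gray
  6 gray
    9 gray
      4 gray
        3 gray
        3 black
        8 gray
          8→9: 9 is gray → back edge
First back edge: 8 → 9.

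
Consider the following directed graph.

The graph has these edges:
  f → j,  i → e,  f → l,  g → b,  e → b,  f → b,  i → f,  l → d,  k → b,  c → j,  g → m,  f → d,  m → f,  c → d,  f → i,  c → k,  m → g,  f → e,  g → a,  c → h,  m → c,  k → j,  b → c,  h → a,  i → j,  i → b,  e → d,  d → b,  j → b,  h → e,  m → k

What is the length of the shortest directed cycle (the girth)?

2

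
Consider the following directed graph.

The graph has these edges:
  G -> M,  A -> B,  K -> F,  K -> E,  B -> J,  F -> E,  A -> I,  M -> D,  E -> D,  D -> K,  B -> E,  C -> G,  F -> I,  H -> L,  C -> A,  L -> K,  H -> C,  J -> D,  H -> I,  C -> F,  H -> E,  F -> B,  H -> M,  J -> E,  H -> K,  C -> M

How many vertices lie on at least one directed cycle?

6

A vertex is on a directed cycle iff it belongs to a strongly connected component of size ≥ 2 (or has a self-loop).
The vertices on cycles are {B, D, E, F, J, K} — 6 in total.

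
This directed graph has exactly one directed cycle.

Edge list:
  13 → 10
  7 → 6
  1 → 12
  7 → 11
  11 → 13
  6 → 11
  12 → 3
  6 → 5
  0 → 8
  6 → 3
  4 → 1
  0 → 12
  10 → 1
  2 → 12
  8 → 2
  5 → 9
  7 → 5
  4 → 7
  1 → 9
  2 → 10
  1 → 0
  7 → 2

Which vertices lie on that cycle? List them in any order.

0, 1, 2, 8, 10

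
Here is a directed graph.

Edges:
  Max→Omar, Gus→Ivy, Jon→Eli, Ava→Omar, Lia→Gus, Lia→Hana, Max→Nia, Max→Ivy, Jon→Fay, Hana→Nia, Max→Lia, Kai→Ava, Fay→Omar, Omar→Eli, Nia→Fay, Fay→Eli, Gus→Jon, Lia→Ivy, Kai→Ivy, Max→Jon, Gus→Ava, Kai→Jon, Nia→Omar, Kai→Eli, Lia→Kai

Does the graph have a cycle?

No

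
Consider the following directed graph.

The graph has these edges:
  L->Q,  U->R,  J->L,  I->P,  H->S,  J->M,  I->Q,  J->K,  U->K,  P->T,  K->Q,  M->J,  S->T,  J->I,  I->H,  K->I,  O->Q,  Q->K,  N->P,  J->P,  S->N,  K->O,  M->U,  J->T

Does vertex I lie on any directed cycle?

Yes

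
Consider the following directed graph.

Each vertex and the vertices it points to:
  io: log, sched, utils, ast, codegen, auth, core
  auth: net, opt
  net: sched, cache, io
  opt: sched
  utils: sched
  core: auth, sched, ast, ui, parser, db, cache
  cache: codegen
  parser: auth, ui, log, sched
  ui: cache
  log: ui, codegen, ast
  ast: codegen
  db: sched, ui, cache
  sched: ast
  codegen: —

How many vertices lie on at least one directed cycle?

5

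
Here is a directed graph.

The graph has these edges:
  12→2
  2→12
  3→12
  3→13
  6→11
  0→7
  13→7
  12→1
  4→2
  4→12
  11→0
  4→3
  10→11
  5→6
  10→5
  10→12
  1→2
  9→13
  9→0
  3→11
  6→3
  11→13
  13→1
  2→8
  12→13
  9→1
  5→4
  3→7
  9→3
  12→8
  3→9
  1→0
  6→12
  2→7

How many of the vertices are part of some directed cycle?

6

A vertex is on a directed cycle iff it belongs to a strongly connected component of size ≥ 2 (or has a self-loop).
The vertices on cycles are {1, 2, 3, 9, 12, 13} — 6 in total.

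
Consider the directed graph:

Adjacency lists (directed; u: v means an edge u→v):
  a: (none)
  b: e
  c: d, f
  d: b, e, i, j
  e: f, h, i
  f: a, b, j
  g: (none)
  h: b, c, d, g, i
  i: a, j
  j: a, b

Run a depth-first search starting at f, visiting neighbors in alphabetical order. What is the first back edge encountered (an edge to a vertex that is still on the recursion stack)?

e->f

DFS from f (visiting neighbors in alphabetical order); mark gray on enter, black on exit:
f gray
  a gray
  a black
  b gray
    e gray
      e→f: f is gray → back edge
First back edge: e → f.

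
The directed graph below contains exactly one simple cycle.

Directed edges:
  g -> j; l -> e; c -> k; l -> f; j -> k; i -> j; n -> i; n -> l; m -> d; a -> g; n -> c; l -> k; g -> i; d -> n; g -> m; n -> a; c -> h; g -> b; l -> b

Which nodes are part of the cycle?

a, d, g, m, n

DFS with gray/black marking from n:
n gray
  a gray
    g gray
      i gray
        j gray
          k gray
          k black
        j black
      i black
      m gray
        d gray
          d→n: n is gray → back edge
Back edge closes the cycle n → a → g → m → d → n; its vertices are {a, d, g, m, n}.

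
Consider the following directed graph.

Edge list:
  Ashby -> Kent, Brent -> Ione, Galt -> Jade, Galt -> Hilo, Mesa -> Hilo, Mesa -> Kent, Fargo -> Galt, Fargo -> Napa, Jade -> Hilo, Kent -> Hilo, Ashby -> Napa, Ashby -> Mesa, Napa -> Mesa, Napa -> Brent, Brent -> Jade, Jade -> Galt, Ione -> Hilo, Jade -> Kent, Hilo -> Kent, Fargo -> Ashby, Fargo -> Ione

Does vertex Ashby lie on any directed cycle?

Ashby lies on a cycle iff there is a path from Ashby back to itself.
Exploring from Ashby, it never reaches itself; equivalently, its strongly connected component is a singleton.

No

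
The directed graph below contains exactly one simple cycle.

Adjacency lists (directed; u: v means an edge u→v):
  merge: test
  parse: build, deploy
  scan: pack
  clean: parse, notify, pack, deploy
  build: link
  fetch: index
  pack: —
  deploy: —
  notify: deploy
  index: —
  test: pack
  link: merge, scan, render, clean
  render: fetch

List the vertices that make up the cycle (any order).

link, build, clean, parse

DFS with gray/black marking from link:
link gray
  merge gray
    test gray
      pack gray
      pack black
    test black
  merge black
  scan gray
    scan→pack: pack black — skip
  scan black
  render gray
    fetch gray
      index gray
      index black
    fetch black
  render black
  clean gray
    parse gray
      build gray
        build→link: link is gray → back edge
Back edge closes the cycle link → clean → parse → build → link; its vertices are {link, build, clean, parse}.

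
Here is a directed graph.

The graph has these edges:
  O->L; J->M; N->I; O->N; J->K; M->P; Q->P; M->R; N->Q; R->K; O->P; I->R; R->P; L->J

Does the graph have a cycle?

DFS with white/gray/black marking, starting from I:
I gray
  R gray
    P gray
    P black
    K gray
    K black
  R black
I black
J gray
  J→K: K black — skip
  M gray
    M→P: P black — skip
    M→R: R black — skip
  M black
J black
L gray
  L→J: J black — skip
L black
N gray
  N→I: I black — skip
  Q gray
    Q→P: P black — skip
  Q black
N black
O gray
  O→N: N black — skip
  O→L: L black — skip
  O→P: P black — skip
O black
Every edge goes to a white or black vertex — no back edge, so the graph is acyclic.

No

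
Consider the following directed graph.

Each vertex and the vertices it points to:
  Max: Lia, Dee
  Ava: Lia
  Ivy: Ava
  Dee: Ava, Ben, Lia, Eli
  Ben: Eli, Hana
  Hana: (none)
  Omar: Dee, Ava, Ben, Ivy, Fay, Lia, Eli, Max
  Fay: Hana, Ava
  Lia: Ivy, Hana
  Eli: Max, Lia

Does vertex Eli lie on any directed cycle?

Eli is on a cycle iff Eli can reach itself via ≥1 edge.
Eli → Max → Dee → Eli — yes.

Yes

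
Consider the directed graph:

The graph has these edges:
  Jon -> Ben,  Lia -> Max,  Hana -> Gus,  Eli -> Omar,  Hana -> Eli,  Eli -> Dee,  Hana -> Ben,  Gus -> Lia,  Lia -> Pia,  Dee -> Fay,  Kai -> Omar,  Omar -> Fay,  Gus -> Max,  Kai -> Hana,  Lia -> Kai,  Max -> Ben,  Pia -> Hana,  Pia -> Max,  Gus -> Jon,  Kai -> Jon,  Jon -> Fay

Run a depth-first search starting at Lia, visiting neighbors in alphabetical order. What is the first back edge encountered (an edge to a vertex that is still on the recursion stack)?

DFS from Lia (visiting neighbors in alphabetical order); mark gray on enter, black on exit:
Lia gray
  Kai gray
    Hana gray
      Ben gray
      Ben black
      Eli gray
        Dee gray
          Fay gray
          Fay black
        Dee black
        Omar gray
          Omar→Fay: Fay black — skip
        Omar black
      Eli black
      Gus gray
        Jon gray
          Jon→Ben: Ben black — skip
          Jon→Fay: Fay black — skip
        Jon black
        Gus→Lia: Lia is gray → back edge
First back edge: Gus → Lia.

Gus→Lia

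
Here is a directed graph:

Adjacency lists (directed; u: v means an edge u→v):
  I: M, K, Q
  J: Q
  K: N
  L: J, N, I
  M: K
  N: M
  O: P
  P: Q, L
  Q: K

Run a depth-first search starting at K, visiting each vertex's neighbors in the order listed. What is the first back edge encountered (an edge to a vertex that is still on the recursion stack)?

DFS from K (visiting each vertex's neighbors in the order listed); mark gray on enter, black on exit:
K gray
  N gray
    M gray
      M→K: K is gray → back edge
First back edge: M → K.

M->K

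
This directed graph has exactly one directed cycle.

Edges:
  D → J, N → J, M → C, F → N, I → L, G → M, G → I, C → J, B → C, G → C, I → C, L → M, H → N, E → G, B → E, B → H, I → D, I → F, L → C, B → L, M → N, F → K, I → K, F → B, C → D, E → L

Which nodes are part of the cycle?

B, E, F, G, I

DFS with gray/black marking from B:
B gray
  L gray
    C gray
      J gray
      J black
      D gray
        D→J: J black — skip
      D black
    C black
    M gray
      M→C: C black — skip
      N gray
        N→J: J black — skip
      N black
    M black
  L black
  B→C: C black — skip
  E gray
    G gray
      I gray
        I→L: L black — skip
        I→D: D black — skip
        F gray
          F→N: N black — skip
          K gray
          K black
          F→B: B is gray → back edge
Back edge closes the cycle B → E → G → I → F → B; its vertices are {B, E, F, G, I}.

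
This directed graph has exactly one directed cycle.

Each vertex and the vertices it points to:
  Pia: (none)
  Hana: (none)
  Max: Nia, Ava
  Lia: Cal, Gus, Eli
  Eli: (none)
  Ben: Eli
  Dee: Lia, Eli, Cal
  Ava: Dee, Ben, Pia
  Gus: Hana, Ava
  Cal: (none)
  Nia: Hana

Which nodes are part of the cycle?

Ava, Dee, Gus, Lia

DFS with gray/black marking from Ava:
Ava gray
  Dee gray
    Lia gray
      Cal gray
      Cal black
      Gus gray
        Hana gray
        Hana black
        Gus→Ava: Ava is gray → back edge
Back edge closes the cycle Ava → Dee → Lia → Gus → Ava; its vertices are {Ava, Dee, Gus, Lia}.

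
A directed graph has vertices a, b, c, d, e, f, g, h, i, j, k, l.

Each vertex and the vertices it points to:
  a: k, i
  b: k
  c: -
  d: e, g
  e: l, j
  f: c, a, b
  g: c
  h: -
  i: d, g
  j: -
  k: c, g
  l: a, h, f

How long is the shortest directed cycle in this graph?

5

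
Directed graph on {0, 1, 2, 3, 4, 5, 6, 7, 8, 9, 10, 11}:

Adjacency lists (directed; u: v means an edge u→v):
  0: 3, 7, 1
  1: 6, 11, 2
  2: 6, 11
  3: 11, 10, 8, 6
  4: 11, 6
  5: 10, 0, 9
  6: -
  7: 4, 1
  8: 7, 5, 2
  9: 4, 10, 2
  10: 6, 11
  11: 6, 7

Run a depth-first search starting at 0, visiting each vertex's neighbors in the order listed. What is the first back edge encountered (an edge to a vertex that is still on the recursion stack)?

4->11

DFS from 0 (visiting each vertex's neighbors in the order listed); mark gray on enter, black on exit:
0 gray
  3 gray
    11 gray
      6 gray
      6 black
      7 gray
        4 gray
          4→11: 11 is gray → back edge
First back edge: 4 → 11.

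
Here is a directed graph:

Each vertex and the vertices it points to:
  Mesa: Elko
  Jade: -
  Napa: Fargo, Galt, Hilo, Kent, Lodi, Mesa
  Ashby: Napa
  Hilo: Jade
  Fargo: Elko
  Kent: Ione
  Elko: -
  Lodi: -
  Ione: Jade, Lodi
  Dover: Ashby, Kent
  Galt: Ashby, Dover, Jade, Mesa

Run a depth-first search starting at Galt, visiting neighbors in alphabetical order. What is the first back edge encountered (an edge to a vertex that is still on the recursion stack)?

Napa->Galt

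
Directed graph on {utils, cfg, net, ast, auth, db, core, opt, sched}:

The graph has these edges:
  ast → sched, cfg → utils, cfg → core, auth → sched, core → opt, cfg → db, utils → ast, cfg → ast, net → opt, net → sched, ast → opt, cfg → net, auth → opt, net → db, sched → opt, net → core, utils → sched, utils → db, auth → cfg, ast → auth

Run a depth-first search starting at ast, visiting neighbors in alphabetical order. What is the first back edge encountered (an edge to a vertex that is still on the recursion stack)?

DFS from ast (visiting neighbors in alphabetical order); mark gray on enter, black on exit:
ast gray
  auth gray
    cfg gray
      cfg→ast: ast is gray → back edge
First back edge: cfg → ast.

cfg->ast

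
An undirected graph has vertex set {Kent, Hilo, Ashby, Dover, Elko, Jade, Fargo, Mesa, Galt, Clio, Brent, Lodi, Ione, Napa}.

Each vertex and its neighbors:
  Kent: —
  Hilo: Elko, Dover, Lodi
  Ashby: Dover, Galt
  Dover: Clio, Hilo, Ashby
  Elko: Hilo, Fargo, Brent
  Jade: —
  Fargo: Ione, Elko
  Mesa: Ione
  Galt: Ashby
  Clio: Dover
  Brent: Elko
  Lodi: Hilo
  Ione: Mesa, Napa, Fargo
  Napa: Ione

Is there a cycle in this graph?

DFS, tracking each vertex's parent; an edge to a visited non-parent vertex closes a cycle.
Start from Galt:
visit Galt (parent –)
  visit Ashby (parent Galt)
    visit Dover (parent Ashby)
      visit Clio (parent Dover)
        Clio–Dover: parent, skip
      visit Hilo (parent Dover)
        visit Elko (parent Hilo)
          Elko–Hilo: parent, skip
          visit Fargo (parent Elko)
            visit Ione (parent Fargo)
              visit Mesa (parent Ione)
                Mesa–Ione: parent, skip
              visit Napa (parent Ione)
                Napa–Ione: parent, skip
              Ione–Fargo: parent, skip
            Fargo–Elko: parent, skip
          visit Brent (parent Elko)
            Brent–Elko: parent, skip
        Hilo–Dover: parent, skip
        visit Lodi (parent Hilo)
          Lodi–Hilo: parent, skip
      Dover–Ashby: parent, skip
    Ashby–Galt: parent, skip
visit Kent (parent –)
visit Jade (parent –)
No non-parent visited neighbor found — the graph is a forest.

No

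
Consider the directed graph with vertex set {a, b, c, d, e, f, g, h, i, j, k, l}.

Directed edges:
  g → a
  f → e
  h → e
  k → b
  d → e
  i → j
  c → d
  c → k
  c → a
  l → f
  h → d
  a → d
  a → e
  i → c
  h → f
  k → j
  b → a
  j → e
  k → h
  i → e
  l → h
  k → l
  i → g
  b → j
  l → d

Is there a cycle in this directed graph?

No

DFS with white/gray/black marking, starting from l:
l gray
  f gray
    e gray
    e black
  f black
  h gray
    h→f: f black — skip
    d gray
      d→e: e black — skip
    d black
    h→e: e black — skip
  h black
  l→d: d black — skip
l black
a gray
  a→e: e black — skip
  a→d: d black — skip
a black
b gray
  j gray
    j→e: e black — skip
  j black
  b→a: a black — skip
b black
c gray
  k gray
    k→j: j black — skip
    k→h: h black — skip
    k→l: l black — skip
    k→b: b black — skip
  k black
  c→a: a black — skip
  c→d: d black — skip
c black
g gray
  g→a: a black — skip
g black
i gray
  i→j: j black — skip
  i→e: e black — skip
  i→g: g black — skip
  i→c: c black — skip
i black
Every edge goes to a white or black vertex — no back edge, so the graph is acyclic.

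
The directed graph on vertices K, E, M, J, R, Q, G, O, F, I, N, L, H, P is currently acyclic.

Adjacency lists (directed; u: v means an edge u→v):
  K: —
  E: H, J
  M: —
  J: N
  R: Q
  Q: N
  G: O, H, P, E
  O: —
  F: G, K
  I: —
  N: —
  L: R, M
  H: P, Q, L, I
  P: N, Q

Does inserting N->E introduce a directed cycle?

Adding N→E creates a cycle iff E can already reach N.
Path from E: E → J → N.
So E → … → N → E is a cycle.

Yes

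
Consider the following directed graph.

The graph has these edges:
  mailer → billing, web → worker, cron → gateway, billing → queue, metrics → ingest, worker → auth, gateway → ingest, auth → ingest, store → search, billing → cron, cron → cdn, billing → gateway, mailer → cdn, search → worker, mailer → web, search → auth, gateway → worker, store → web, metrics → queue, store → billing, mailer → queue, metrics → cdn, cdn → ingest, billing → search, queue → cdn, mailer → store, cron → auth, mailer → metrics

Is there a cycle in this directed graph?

No

DFS with white/gray/black marking, starting from search:
search gray
  auth gray
    ingest gray
    ingest black
  auth black
  worker gray
    worker→auth: auth black — skip
  worker black
search black
billing gray
  queue gray
    cdn gray
      cdn→ingest: ingest black — skip
    cdn black
  queue black
  gateway gray
    gateway→ingest: ingest black — skip
    gateway→worker: worker black — skip
  gateway black
  cron gray
    cron→auth: auth black — skip
    cron→gateway: gateway black — skip
    cron→cdn: cdn black — skip
  cron black
  billing→search: search black — skip
billing black
metrics gray
  metrics→cdn: cdn black — skip
  metrics→queue: queue black — skip
  metrics→ingest: ingest black — skip
metrics black
web gray
  web→worker: worker black — skip
web black
mailer gray
  mailer→cdn: cdn black — skip
  mailer→metrics: metrics black — skip
  mailer→web: web black — skip
  mailer→billing: billing black — skip
  mailer→queue: queue black — skip
  store gray
    store→search: search black — skip
    store→billing: billing black — skip
    store→web: web black — skip
  store black
mailer black
Every edge goes to a white or black vertex — no back edge, so the graph is acyclic.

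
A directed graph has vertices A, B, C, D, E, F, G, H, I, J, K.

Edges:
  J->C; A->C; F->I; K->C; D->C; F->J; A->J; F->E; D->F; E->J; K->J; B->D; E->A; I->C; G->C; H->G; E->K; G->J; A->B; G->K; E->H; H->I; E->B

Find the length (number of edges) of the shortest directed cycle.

For each vertex v, BFS finds the shortest path from v back to v.
The shortest such closed walk is E → B → D → F → E, length 4.

4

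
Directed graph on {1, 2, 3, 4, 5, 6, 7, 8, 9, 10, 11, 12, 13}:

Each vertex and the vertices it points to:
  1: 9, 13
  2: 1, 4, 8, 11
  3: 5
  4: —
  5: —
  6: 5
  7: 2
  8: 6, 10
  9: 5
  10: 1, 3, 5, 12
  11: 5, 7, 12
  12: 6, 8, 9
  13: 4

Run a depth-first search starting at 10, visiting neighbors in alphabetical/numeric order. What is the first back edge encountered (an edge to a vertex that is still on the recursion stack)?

8→10

DFS from 10 (visiting neighbors in alphabetical/numeric order); mark gray on enter, black on exit:
10 gray
  1 gray
    9 gray
      5 gray
      5 black
    9 black
    13 gray
      4 gray
      4 black
    13 black
  1 black
  3 gray
    3→5: 5 black — skip
  3 black
  10→5: 5 black — skip
  12 gray
    6 gray
      6→5: 5 black — skip
    6 black
    8 gray
      8→6: 6 black — skip
      8→10: 10 is gray → back edge
First back edge: 8 → 10.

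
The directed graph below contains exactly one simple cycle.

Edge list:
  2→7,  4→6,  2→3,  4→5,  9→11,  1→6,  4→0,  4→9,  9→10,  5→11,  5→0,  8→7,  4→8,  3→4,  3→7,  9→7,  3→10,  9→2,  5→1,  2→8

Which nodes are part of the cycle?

DFS with gray/black marking from 4:
4 gray
  8 gray
    7 gray
    7 black
  8 black
  0 gray
  0 black
  9 gray
    2 gray
      3 gray
        10 gray
        10 black
        3→4: 4 is gray → back edge
Back edge closes the cycle 4 → 9 → 2 → 3 → 4; its vertices are {2, 3, 4, 9}.

2, 3, 4, 9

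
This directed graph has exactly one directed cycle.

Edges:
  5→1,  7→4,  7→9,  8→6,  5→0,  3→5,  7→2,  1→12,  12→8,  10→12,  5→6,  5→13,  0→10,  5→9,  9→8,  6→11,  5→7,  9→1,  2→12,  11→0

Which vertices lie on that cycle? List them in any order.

DFS with gray/black marking from 6:
6 gray
  11 gray
    0 gray
      10 gray
        12 gray
          8 gray
            8→6: 6 is gray → back edge
Back edge closes the cycle 6 → 11 → 0 → 10 → 12 → 8 → 6; its vertices are {0, 6, 8, 10, 11, 12}.

0, 6, 8, 10, 11, 12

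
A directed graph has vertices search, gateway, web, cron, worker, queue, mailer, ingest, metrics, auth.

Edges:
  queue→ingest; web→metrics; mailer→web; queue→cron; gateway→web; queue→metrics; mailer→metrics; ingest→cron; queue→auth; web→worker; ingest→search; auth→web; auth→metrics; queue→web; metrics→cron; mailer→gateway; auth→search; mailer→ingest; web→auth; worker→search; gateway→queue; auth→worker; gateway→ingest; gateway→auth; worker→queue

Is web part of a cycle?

web is on a cycle iff web can reach itself via ≥1 edge.
web → auth → web — yes.

Yes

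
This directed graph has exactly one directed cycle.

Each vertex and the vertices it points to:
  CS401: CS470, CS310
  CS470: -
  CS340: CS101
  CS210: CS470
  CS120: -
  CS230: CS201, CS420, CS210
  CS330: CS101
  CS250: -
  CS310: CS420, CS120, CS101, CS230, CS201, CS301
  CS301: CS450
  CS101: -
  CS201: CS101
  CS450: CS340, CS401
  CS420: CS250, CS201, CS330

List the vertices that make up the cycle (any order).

CS301, CS310, CS401, CS450

DFS with gray/black marking from CS310:
CS310 gray
  CS420 gray
    CS250 gray
    CS250 black
    CS201 gray
      CS101 gray
      CS101 black
    CS201 black
    CS330 gray
      CS330→CS101: CS101 black — skip
    CS330 black
  CS420 black
  CS120 gray
  CS120 black
  CS310→CS101: CS101 black — skip
  CS230 gray
    CS230→CS201: CS201 black — skip
    CS230→CS420: CS420 black — skip
    CS210 gray
      CS470 gray
      CS470 black
    CS210 black
  CS230 black
  CS310→CS201: CS201 black — skip
  CS301 gray
    CS450 gray
      CS340 gray
        CS340→CS101: CS101 black — skip
      CS340 black
      CS401 gray
        CS401→CS470: CS470 black — skip
        CS401→CS310: CS310 is gray → back edge
Back edge closes the cycle CS310 → CS301 → CS450 → CS401 → CS310; its vertices are {CS301, CS310, CS401, CS450}.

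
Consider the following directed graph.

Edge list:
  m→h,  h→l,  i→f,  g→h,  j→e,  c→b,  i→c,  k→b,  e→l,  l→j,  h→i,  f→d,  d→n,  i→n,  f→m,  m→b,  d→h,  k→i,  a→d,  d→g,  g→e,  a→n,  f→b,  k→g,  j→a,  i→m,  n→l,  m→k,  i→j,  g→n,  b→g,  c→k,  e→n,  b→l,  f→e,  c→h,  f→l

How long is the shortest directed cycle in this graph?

3

For each vertex v, BFS finds the shortest path from v back to v.
The shortest such closed walk is i → m → h → i, length 3.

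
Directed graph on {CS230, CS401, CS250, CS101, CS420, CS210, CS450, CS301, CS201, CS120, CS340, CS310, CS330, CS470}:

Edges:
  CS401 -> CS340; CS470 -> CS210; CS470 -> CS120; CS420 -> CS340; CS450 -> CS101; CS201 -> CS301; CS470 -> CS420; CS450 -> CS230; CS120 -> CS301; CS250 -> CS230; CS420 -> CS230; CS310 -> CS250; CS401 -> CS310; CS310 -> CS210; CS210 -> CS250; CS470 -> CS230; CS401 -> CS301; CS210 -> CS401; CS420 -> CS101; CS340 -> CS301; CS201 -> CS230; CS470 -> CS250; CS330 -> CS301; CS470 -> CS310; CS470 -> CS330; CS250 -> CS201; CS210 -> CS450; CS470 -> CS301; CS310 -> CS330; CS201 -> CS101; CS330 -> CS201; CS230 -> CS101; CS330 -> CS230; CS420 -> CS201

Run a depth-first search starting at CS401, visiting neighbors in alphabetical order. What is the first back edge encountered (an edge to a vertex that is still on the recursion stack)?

DFS from CS401 (visiting neighbors in alphabetical order); mark gray on enter, black on exit:
CS401 gray
  CS301 gray
  CS301 black
  CS310 gray
    CS210 gray
      CS250 gray
        CS201 gray
          CS101 gray
          CS101 black
          CS230 gray
            CS230→CS101: CS101 black — skip
          CS230 black
          CS201→CS301: CS301 black — skip
        CS201 black
        CS250→CS230: CS230 black — skip
      CS250 black
      CS210→CS401: CS401 is gray → back edge
First back edge: CS210 → CS401.

CS210->CS401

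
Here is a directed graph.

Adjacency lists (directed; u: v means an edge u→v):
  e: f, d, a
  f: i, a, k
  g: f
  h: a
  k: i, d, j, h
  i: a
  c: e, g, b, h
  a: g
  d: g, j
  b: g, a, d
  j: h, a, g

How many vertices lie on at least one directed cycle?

8

A vertex is on a directed cycle iff it belongs to a strongly connected component of size ≥ 2 (or has a self-loop).
The vertices on cycles are {a, d, f, g, h, i, j, k} — 8 in total.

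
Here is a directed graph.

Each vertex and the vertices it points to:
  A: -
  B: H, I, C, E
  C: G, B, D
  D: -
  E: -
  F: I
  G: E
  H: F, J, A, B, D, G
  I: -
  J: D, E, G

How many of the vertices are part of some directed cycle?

A vertex is on a directed cycle iff it belongs to a strongly connected component of size ≥ 2 (or has a self-loop).
The vertices on cycles are {B, C, H} — 3 in total.

3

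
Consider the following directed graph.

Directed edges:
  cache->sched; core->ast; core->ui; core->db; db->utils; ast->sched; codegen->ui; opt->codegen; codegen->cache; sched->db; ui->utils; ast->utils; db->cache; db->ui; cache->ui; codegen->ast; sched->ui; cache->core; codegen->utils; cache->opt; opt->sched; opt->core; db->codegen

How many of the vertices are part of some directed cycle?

7

A vertex is on a directed cycle iff it belongs to a strongly connected component of size ≥ 2 (or has a self-loop).
The vertices on cycles are {db, ast, opt, core, cache, sched, codegen} — 7 in total.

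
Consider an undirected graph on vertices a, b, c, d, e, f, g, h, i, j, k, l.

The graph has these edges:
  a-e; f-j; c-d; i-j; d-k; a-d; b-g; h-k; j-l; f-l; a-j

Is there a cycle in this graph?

Yes

DFS, tracking each vertex's parent; an edge to a visited non-parent vertex closes a cycle.
Start from h:
visit h (parent –)
  visit k (parent h)
    k–h: parent, skip
    visit d (parent k)
      visit a (parent d)
        visit j (parent a)
          visit l (parent j)
            visit f (parent l)
              f–l: parent, skip
              f–j: j visited and ≠ parent → cycle
Cycle: j – l – f – j.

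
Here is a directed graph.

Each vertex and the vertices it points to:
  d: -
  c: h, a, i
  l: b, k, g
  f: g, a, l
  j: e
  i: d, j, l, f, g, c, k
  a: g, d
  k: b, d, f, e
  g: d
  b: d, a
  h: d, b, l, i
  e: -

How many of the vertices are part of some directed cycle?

6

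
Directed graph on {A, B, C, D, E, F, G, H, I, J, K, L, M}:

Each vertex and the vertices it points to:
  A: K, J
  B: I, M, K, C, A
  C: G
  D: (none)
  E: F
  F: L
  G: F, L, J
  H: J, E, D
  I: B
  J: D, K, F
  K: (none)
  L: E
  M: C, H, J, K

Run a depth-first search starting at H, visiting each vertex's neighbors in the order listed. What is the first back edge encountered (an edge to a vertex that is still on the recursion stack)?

DFS from H (visiting each vertex's neighbors in the order listed); mark gray on enter, black on exit:
H gray
  J gray
    D gray
    D black
    K gray
    K black
    F gray
      L gray
        E gray
          E→F: F is gray → back edge
First back edge: E → F.

E->F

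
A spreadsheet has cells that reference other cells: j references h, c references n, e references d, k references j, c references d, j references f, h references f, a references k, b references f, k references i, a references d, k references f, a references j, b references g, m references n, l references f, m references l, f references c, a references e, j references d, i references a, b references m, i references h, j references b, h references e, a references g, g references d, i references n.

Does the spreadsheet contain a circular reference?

Yes

DFS with white/gray/black marking, starting from n:
n gray
n black
a gray
  e gray
    d gray
    d black
  e black
  g gray
    g→d: d black — skip
  g black
  k gray
    f gray
      c gray
        c→n: n black — skip
        c→d: d black — skip
      c black
    f black
    j gray
      h gray
        h→f: f black — skip
        h→e: e black — skip
      h black
      j→f: f black — skip
      b gray
        b→g: g black — skip
        m gray
          m→n: n black — skip
          l gray
            l→f: f black — skip
          l black
        m black
        b→f: f black — skip
      b black
      j→d: d black — skip
    j black
    i gray
      i→n: n black — skip
      i→h: h black — skip
      i→a: a is gray → back edge
Back edge found, so a cycle exists: a → k → i → a.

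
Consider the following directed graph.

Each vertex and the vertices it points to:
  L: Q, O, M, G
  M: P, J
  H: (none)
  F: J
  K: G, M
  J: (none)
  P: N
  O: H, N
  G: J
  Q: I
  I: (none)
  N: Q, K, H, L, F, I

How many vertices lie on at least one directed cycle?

6

A vertex is on a directed cycle iff it belongs to a strongly connected component of size ≥ 2 (or has a self-loop).
The vertices on cycles are {K, L, M, N, O, P} — 6 in total.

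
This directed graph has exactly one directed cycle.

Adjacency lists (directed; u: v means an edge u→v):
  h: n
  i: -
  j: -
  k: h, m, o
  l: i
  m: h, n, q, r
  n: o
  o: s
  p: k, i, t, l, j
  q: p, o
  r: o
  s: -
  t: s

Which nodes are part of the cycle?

k, m, p, q

DFS with gray/black marking from q:
q gray
  p gray
    k gray
      h gray
        n gray
          o gray
            s gray
            s black
          o black
        n black
      h black
      m gray
        m→h: h black — skip
        m→n: n black — skip
        m→q: q is gray → back edge
Back edge closes the cycle q → p → k → m → q; its vertices are {k, m, p, q}.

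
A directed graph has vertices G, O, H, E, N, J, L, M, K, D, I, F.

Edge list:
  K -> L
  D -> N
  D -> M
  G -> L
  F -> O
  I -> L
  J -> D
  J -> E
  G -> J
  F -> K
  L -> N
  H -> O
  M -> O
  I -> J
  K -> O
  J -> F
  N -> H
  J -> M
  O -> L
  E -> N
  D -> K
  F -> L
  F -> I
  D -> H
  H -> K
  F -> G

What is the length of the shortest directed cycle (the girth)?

3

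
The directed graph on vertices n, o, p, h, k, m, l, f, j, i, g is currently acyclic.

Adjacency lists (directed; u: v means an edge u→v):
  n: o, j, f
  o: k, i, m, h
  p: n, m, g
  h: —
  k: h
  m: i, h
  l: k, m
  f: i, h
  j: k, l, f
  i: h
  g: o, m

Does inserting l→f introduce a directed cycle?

No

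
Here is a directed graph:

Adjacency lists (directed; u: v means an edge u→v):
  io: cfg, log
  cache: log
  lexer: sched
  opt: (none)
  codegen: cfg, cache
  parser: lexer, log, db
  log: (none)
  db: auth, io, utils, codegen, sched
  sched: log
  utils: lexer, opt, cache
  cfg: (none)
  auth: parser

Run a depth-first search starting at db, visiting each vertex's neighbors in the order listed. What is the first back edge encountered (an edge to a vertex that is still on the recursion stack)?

parser→db

DFS from db (visiting each vertex's neighbors in the order listed); mark gray on enter, black on exit:
db gray
  auth gray
    parser gray
      lexer gray
        sched gray
          log gray
          log black
        sched black
      lexer black
      parser→log: log black — skip
      parser→db: db is gray → back edge
First back edge: parser → db.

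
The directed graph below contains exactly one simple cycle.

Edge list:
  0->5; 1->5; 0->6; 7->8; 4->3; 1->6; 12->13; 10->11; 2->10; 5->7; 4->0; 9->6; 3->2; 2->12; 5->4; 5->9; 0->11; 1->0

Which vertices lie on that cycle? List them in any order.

0, 4, 5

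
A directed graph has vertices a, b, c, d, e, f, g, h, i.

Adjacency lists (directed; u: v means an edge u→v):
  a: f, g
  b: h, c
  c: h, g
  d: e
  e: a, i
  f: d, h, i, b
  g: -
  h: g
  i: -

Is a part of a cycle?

Yes

a is on a cycle iff a can reach itself via ≥1 edge.
a → f → d → e → a — yes.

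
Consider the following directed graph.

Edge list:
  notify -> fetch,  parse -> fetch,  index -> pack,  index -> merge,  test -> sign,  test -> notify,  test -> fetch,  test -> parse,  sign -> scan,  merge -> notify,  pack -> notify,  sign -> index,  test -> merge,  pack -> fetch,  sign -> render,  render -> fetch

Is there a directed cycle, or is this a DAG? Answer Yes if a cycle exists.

No

DFS with white/gray/black marking, starting from fetch:
fetch gray
fetch black
notify gray
  notify→fetch: fetch black — skip
notify black
pack gray
  pack→fetch: fetch black — skip
  pack→notify: notify black — skip
pack black
merge gray
  merge→notify: notify black — skip
merge black
render gray
  render→fetch: fetch black — skip
render black
test gray
  test→merge: merge black — skip
  test→fetch: fetch black — skip
  test→notify: notify black — skip
  sign gray
    index gray
      index→pack: pack black — skip
      index→merge: merge black — skip
    index black
    sign→render: render black — skip
    scan gray
    scan black
  sign black
  parse gray
    parse→fetch: fetch black — skip
  parse black
test black
Every edge goes to a white or black vertex — no back edge, so the graph is acyclic.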